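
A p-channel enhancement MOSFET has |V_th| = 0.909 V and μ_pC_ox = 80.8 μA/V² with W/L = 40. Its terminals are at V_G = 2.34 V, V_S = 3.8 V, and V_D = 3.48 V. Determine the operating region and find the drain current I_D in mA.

Triode; I_D = 0.404 mA

V_SG = V_S − V_G = 3.8 − 2.34 = 1.46 V; V_SD = V_S − V_D = 3.8 − 3.48 = 0.32 V.
k_p = μ_pC_ox · (W/L) = 3.232 mA/V².
V_ov = V_SG − |V_th| = 1.46 − 0.909 = 0.551 V.
Since V_SD = 0.32 V < V_ov = 0.551 V, the device is in the triode region.
I_D = k_p [V_ov · V_SD − ½ V_SD²] = 3.232 × [0.551 × 0.32 − 0.5 × 0.32²] = 0.404 mA.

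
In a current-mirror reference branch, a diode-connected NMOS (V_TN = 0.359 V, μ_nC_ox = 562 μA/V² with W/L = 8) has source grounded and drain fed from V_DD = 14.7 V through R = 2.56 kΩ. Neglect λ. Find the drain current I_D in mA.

With gate tied to drain, V_GS = V_DS ≥ V_GS − V_TN, so the device is in saturation.
k_n = μ_nC_ox · (W/L) = 4.496 mA/V².
KCL at the drain: ½ k_n (V_GS − V_TN)² = (V_DD − V_GS)/R.
Let x = V_GS − 0.359. Then 5.75 x² + x − 14.34 = 0, giving x = 1.49 V (positive root), so V_GS = 1.85 V.
I_D = (V_DD − V_GS)/R = (14.7 − 1.85) / 2.56 = 5.02 mA.

I_D = 5.02 mA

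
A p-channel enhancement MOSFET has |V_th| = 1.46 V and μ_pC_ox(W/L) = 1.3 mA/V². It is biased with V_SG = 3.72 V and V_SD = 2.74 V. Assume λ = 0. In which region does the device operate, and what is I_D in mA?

Saturation; I_D = 3.32 mA

V_ov = V_SG − |V_th| = 3.72 − 1.46 = 2.26 V.
Since V_SD = 2.74 V ≥ V_ov = 2.26 V, the device is in saturation.
I_D = ½ k_p V_ov² = 0.5 × 1.3 × 2.26² = 3.32 mA.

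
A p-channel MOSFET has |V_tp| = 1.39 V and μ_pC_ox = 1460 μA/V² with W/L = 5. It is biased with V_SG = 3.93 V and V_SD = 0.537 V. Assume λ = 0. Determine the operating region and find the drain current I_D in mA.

Triode; I_D = 8.90 mA

k_p = μ_pC_ox · (W/L) = 7.3 mA/V².
V_ov = V_SG − |V_tp| = 3.93 − 1.39 = 2.54 V.
Since V_SD = 0.537 V < V_ov = 2.54 V, the device is in the triode region.
I_D = k_p [V_ov · V_SD − ½ V_SD²] = 7.3 × [2.54 × 0.537 − 0.5 × 0.537²] = 8.9 mA.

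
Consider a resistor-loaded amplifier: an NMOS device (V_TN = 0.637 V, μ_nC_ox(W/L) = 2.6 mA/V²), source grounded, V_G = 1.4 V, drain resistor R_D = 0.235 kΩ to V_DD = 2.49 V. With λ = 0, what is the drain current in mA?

V_GS = V_G = 1.4 V, so V_ov = 1.4 − 0.637 = 0.763 V.
Assume saturation: I_D = ½ k_n V_ov² = 0.5 × 2.6 × 0.763² = 0.757 mA, giving V_DS = V_DD − I_D R_D = 2.49 − 0.757 × 0.235 = 2.31 V.
V_DS = 2.31 V ≥ V_ov = 0.763 V, confirming saturation.

I_D = 0.757 mA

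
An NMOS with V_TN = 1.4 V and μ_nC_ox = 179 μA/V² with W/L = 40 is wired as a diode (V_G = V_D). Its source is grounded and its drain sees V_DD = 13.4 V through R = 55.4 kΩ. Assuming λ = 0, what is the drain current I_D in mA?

With gate tied to drain, V_GS = V_DS ≥ V_GS − V_TN, so the device is in saturation.
k_n = μ_nC_ox · (W/L) = 7.16 mA/V².
KCL at the drain: ½ k_n (V_GS − V_TN)² = (V_DD − V_GS)/R.
Let x = V_GS − 1.4. Then 198 x² + x − 12 = 0, giving x = 0.243 V (positive root), so V_GS = 1.64 V.
I_D = (V_DD − V_GS)/R = (13.4 − 1.64) / 55.4 = 0.212 mA.

I_D = 0.212 mA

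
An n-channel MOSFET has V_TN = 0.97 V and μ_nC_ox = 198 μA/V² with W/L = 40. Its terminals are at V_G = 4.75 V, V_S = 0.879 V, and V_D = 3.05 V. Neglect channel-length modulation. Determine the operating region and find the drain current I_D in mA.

V_GS = V_G − V_S = 4.75 − 0.879 = 3.87 V; V_DS = V_D − V_S = 3.05 − 0.879 = 2.17 V.
k_n = μ_nC_ox · (W/L) = 7.92 mA/V².
V_ov = V_GS − V_TN = 3.87 − 0.97 = 2.9 V.
Since V_DS = 2.17 V < V_ov = 2.9 V, the device is in the triode region.
I_D = k_n [V_ov · V_DS − ½ V_DS²] = 7.92 × [2.9 × 2.17 − 0.5 × 2.17²] = 31.2 mA.

Triode; I_D = 31.2 mA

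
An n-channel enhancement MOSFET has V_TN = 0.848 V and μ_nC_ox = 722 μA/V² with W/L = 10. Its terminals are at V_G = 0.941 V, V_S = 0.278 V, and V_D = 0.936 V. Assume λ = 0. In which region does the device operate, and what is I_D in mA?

V_GS = V_G − V_S = 0.941 − 0.278 = 0.663 V; V_DS = V_D − V_S = 0.936 − 0.278 = 0.658 V.
V_GS = 0.663 V < V_TN = 0.848 V, so the transistor is in cutoff.

Cutoff; I_D = 0 mA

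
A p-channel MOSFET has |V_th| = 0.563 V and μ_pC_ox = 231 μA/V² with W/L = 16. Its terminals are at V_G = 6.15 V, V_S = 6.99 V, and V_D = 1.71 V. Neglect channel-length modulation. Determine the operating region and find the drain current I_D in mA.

V_SG = V_S − V_G = 6.99 − 6.15 = 0.84 V; V_SD = V_S − V_D = 6.99 − 1.71 = 5.28 V.
k_p = μ_pC_ox · (W/L) = 3.696 mA/V².
V_ov = V_SG − |V_th| = 0.84 − 0.563 = 0.277 V.
Since V_SD = 5.28 V ≥ V_ov = 0.277 V, the device is in saturation.
I_D = ½ k_p V_ov² = 0.5 × 3.696 × 0.277² = 0.142 mA.

Saturation; I_D = 0.142 mA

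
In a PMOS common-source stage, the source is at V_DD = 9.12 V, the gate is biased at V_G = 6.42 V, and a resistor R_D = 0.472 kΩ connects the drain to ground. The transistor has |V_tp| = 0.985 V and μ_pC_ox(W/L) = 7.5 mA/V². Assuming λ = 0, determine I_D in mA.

V_SG = V_DD − V_G = 9.12 − 6.42 = 2.7 V, so V_ov = 2.7 − 0.985 = 1.71 V.
Assume saturation: I_D = ½ k_p V_ov² = 0.5 × 7.5 × 1.71² = 11 mA, giving V_SD = V_DD − I_D R_D = 9.12 − 11 × 0.472 = 3.91 V.
V_SD = 3.91 V ≥ V_ov = 1.71 V, confirming saturation.

I_D = 11.0 mA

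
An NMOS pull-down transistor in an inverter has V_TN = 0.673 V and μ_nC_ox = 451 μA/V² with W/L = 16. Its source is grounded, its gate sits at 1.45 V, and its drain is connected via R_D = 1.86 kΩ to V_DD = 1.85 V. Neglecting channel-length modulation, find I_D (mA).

V_GS = V_G = 1.45 V, so V_ov = 1.45 − 0.673 = 0.777 V.
k_n = μ_nC_ox · (W/L) = 7.216 mA/V².
Assume saturation: I_D = ½ k_n V_ov² = 0.5 × 7.216 × 0.777² = 2.18 mA, giving V_DS = V_DD − I_D R_D = 1.85 − 2.18 × 1.86 = -2.2 V.
But -2.2 V < V_ov = 0.777 V, so the device is actually in triode.
In triode I_D = k_n[V_ov V_DS − ½ V_DS²] and I_D = (V_DD − V_DS)/R_D. Equating: 6.71 V_DS² − 11.43 V_DS + 1.85 = 0, giving V_DS = 0.181 V (the root below V_ov).
I_D = (1.85 − 0.181) / 1.86 = 0.897 mA.

I_D = 0.897 mA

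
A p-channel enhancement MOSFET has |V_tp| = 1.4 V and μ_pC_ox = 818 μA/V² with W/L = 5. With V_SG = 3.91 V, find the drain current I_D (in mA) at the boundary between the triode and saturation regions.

I_D = 12.9 mA

At the boundary V_SD = V_ov = V_SG − |V_tp| = 3.91 − 1.4 = 2.51 V.
k_p = μ_pC_ox · (W/L) = 4.09 mA/V².
I_D = ½ k_p V_ov² = 0.5 × 4.09 × 2.51² = 12.9 mA.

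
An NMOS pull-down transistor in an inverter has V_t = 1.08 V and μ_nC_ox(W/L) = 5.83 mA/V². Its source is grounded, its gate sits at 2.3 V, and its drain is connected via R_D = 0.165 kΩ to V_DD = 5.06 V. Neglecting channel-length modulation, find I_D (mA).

I_D = 4.34 mA

V_GS = V_G = 2.3 V, so V_ov = 2.3 − 1.08 = 1.22 V.
Assume saturation: I_D = ½ k_n V_ov² = 0.5 × 5.83 × 1.22² = 4.34 mA, giving V_DS = V_DD − I_D R_D = 5.06 − 4.34 × 0.165 = 4.34 V.
V_DS = 4.34 V ≥ V_ov = 1.22 V, confirming saturation.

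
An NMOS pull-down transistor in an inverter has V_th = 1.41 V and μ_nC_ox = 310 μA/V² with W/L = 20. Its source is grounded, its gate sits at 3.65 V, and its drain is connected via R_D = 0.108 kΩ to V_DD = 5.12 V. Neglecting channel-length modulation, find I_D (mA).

V_GS = V_G = 3.65 V, so V_ov = 3.65 − 1.41 = 2.24 V.
k_n = μ_nC_ox · (W/L) = 6.2 mA/V².
Assume saturation: I_D = ½ k_n V_ov² = 0.5 × 6.2 × 2.24² = 15.6 mA, giving V_DS = V_DD − I_D R_D = 5.12 − 15.6 × 0.108 = 3.44 V.
V_DS = 3.44 V ≥ V_ov = 2.24 V, confirming saturation.

I_D = 15.6 mA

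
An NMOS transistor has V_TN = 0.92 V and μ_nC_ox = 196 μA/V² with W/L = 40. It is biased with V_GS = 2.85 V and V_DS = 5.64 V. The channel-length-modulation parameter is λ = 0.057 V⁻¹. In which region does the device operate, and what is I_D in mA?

k_n = μ_nC_ox · (W/L) = 7.84 mA/V².
V_ov = V_GS − V_TN = 2.85 − 0.92 = 1.93 V.
Since V_DS = 5.64 V ≥ V_ov = 1.93 V, the device is in saturation.
I_D = ½ k_n V_ov² (1 + λ V_DS) = 0.5 × 7.84 × 1.93² × (1 + 0.057 × 5.64) = 19.3 mA.

Saturation; I_D = 19.3 mA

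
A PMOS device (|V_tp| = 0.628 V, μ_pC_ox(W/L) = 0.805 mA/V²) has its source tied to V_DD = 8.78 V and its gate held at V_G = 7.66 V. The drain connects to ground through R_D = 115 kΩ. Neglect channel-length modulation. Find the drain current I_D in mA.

I_D = 0.0742 mA

V_SG = V_DD − V_G = 8.78 − 7.66 = 1.12 V, so V_ov = 1.12 − 0.628 = 0.492 V.
Assume saturation: I_D = ½ k_p V_ov² = 0.5 × 0.805 × 0.492² = 0.0974 mA, giving V_SD = V_DD − I_D R_D = 8.78 − 0.0974 × 115 = -2.42 V.
But -2.42 V < V_ov = 0.492 V, so the device is actually in triode.
In triode I_D = k_p[V_ov V_SD − ½ V_SD²] and I_D = (V_DD − V_SD)/R_D. Equating: 46.3 V_SD² − 46.55 V_SD + 8.78 = 0, giving V_SD = 0.252 V (the root below V_ov).
I_D = (8.78 − 0.252) / 115 = 0.0742 mA.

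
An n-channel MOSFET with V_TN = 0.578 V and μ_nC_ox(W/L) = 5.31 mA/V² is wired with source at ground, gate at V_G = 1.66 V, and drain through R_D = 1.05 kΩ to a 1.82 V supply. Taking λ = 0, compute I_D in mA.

V_GS = V_G = 1.66 V, so V_ov = 1.66 − 0.578 = 1.08 V.
Assume saturation: I_D = ½ k_n V_ov² = 0.5 × 5.31 × 1.08² = 3.11 mA, giving V_DS = V_DD − I_D R_D = 1.82 − 3.11 × 1.05 = -1.44 V.
But -1.44 V < V_ov = 1.08 V, so the device is actually in triode.
In triode I_D = k_n[V_ov V_DS − ½ V_DS²] and I_D = (V_DD − V_DS)/R_D. Equating: 2.79 V_DS² − 7.033 V_DS + 1.82 = 0, giving V_DS = 0.293 V (the root below V_ov).
I_D = (1.82 − 0.293) / 1.05 = 1.45 mA.

I_D = 1.45 mA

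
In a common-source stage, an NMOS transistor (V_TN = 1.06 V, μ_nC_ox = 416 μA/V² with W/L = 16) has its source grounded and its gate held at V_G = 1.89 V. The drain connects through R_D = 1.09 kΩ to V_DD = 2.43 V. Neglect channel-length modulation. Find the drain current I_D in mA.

V_GS = V_G = 1.89 V, so V_ov = 1.89 − 1.06 = 0.83 V.
k_n = μ_nC_ox · (W/L) = 6.656 mA/V².
Assume saturation: I_D = ½ k_n V_ov² = 0.5 × 6.656 × 0.83² = 2.29 mA, giving V_DS = V_DD − I_D R_D = 2.43 − 2.29 × 1.09 = -0.069 V.
But -0.069 V < V_ov = 0.83 V, so the device is actually in triode.
In triode I_D = k_n[V_ov V_DS − ½ V_DS²] and I_D = (V_DD − V_DS)/R_D. Equating: 3.63 V_DS² − 7.022 V_DS + 2.43 = 0, giving V_DS = 0.451 V (the root below V_ov).
I_D = (2.43 − 0.451) / 1.09 = 1.82 mA.

I_D = 1.82 mA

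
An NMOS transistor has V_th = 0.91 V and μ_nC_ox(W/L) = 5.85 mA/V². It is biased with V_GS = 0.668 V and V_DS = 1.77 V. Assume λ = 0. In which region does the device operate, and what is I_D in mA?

Cutoff; I_D = 0 mA

V_GS = 0.668 V < V_th = 0.91 V, so the transistor is in cutoff.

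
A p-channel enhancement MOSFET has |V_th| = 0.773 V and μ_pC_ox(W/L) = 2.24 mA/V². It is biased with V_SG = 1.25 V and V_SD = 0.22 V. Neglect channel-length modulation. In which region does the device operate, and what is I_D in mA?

V_ov = V_SG − |V_th| = 1.25 − 0.773 = 0.477 V.
Since V_SD = 0.22 V < V_ov = 0.477 V, the device is in the triode region.
I_D = k_p [V_ov · V_SD − ½ V_SD²] = 2.24 × [0.477 × 0.22 − 0.5 × 0.22²] = 0.181 mA.

Triode; I_D = 0.181 mA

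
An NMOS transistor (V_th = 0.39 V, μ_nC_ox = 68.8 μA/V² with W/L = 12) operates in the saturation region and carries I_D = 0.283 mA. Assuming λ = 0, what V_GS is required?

k_n = μ_nC_ox · (W/L) = 0.8256 mA/V².
In saturation I_D = ½ k_n (V_GS − V_th)², so V_GS − V_th = √(2 I_D / k_n) = √(2 × 0.283 / 0.8256) = 0.828 V.
V_GS = 0.39 + 0.828 = 1.22 V.

V_GS = 1.22 V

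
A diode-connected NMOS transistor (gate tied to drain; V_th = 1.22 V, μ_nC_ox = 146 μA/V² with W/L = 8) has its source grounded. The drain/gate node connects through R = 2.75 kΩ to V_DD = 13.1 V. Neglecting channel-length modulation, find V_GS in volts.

With gate tied to drain, V_GS = V_DS ≥ V_GS − V_th, so the device is in saturation.
k_n = μ_nC_ox · (W/L) = 1.168 mA/V².
KCL at the drain: ½ k_n (V_GS − V_th)² = (V_DD − V_GS)/R.
Let x = V_GS − 1.22. Then 1.61 x² + x − 11.88 = 0, giving x = 2.43 V (positive root), so V_GS = 3.65 V.
I_D = (V_DD − V_GS)/R = (13.1 − 3.65) / 2.75 = 3.44 mA.

V_GS = 3.65 V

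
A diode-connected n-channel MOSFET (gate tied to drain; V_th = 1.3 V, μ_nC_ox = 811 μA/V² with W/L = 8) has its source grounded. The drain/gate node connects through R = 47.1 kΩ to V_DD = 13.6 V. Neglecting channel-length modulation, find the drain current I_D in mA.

With gate tied to drain, V_GS = V_DS ≥ V_GS − V_th, so the device is in saturation.
k_n = μ_nC_ox · (W/L) = 6.488 mA/V².
KCL at the drain: ½ k_n (V_GS − V_th)² = (V_DD − V_GS)/R.
Let x = V_GS − 1.3. Then 153 x² + x − 12.3 = 0, giving x = 0.28 V (positive root), so V_GS = 1.58 V.
I_D = (V_DD − V_GS)/R = (13.6 − 1.58) / 47.1 = 0.255 mA.

I_D = 0.255 mA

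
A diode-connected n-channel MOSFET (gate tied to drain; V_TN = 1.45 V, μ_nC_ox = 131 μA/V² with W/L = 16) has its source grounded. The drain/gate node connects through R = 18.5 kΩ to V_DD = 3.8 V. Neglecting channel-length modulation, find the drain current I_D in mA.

With gate tied to drain, V_GS = V_DS ≥ V_GS − V_TN, so the device is in saturation.
k_n = μ_nC_ox · (W/L) = 2.096 mA/V².
KCL at the drain: ½ k_n (V_GS − V_TN)² = (V_DD − V_GS)/R.
Let x = V_GS − 1.45. Then 19.4 x² + x − 2.35 = 0, giving x = 0.323 V (positive root), so V_GS = 1.77 V.
I_D = (V_DD − V_GS)/R = (3.8 − 1.77) / 18.5 = 0.11 mA.

I_D = 0.110 mA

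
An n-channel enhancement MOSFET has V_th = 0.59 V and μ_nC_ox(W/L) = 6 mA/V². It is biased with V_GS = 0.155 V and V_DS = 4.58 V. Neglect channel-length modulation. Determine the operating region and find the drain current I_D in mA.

Cutoff; I_D = 0 mA

V_GS = 0.155 V < V_th = 0.59 V, so the transistor is in cutoff.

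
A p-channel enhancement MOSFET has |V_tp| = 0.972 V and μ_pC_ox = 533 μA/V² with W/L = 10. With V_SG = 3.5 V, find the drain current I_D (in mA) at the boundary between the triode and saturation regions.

At the boundary V_SD = V_ov = V_SG − |V_tp| = 3.5 − 0.972 = 2.53 V.
k_p = μ_pC_ox · (W/L) = 5.33 mA/V².
I_D = ½ k_p V_ov² = 0.5 × 5.33 × 2.53² = 17 mA.

I_D = 17.0 mA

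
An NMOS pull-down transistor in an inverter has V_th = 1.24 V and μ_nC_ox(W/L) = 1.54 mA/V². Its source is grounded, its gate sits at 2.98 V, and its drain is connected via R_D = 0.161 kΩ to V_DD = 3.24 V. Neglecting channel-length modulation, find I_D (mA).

I_D = 2.33 mA

V_GS = V_G = 2.98 V, so V_ov = 2.98 − 1.24 = 1.74 V.
Assume saturation: I_D = ½ k_n V_ov² = 0.5 × 1.54 × 1.74² = 2.33 mA, giving V_DS = V_DD − I_D R_D = 3.24 − 2.33 × 0.161 = 2.86 V.
V_DS = 2.86 V ≥ V_ov = 1.74 V, confirming saturation.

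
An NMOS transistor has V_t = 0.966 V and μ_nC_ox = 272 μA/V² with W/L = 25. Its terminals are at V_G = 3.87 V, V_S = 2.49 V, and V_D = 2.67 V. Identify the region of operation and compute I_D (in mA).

Triode; I_D = 0.397 mA

V_GS = V_G − V_S = 3.87 − 2.49 = 1.38 V; V_DS = V_D − V_S = 2.67 − 2.49 = 0.18 V.
k_n = μ_nC_ox · (W/L) = 6.8 mA/V².
V_ov = V_GS − V_t = 1.38 − 0.966 = 0.414 V.
Since V_DS = 0.18 V < V_ov = 0.414 V, the device is in the triode region.
I_D = k_n [V_ov · V_DS − ½ V_DS²] = 6.8 × [0.414 × 0.18 − 0.5 × 0.18²] = 0.397 mA.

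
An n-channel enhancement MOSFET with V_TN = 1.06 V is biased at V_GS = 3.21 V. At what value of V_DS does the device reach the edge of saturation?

The boundary between triode and saturation is V_DS = V_GS − V_TN = V_ov.
V_ov = 3.21 − 1.06 = 2.15 V.

V_DS,sat = 2.15 V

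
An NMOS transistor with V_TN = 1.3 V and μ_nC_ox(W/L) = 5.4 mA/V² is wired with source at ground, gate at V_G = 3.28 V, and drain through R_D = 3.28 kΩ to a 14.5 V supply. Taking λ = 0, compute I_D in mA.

I_D = 4.28 mA

V_GS = V_G = 3.28 V, so V_ov = 3.28 − 1.3 = 1.98 V.
Assume saturation: I_D = ½ k_n V_ov² = 0.5 × 5.4 × 1.98² = 10.6 mA, giving V_DS = V_DD − I_D R_D = 14.5 − 10.6 × 3.28 = -20.2 V.
But -20.2 V < V_ov = 1.98 V, so the device is actually in triode.
In triode I_D = k_n[V_ov V_DS − ½ V_DS²] and I_D = (V_DD − V_DS)/R_D. Equating: 8.86 V_DS² − 36.07 V_DS + 14.5 = 0, giving V_DS = 0.452 V (the root below V_ov).
I_D = (14.5 − 0.452) / 3.28 = 4.28 mA.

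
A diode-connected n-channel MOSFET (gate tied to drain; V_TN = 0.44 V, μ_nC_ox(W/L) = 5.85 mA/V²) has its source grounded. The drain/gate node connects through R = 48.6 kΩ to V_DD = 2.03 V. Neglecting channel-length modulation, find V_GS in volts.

With gate tied to drain, V_GS = V_DS ≥ V_GS − V_TN, so the device is in saturation.
KCL at the drain: ½ k_n (V_GS − V_TN)² = (V_DD − V_GS)/R.
Let x = V_GS − 0.44. Then 142 x² + x − 1.59 = 0, giving x = 0.102 V (positive root), so V_GS = 0.542 V.
I_D = (V_DD − V_GS)/R = (2.03 − 0.542) / 48.6 = 0.0306 mA.

V_GS = 0.542 V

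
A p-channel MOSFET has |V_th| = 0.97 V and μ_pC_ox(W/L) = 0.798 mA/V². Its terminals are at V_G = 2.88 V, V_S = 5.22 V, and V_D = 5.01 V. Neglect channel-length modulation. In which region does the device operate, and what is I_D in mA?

Triode; I_D = 0.212 mA

V_SG = V_S − V_G = 5.22 − 2.88 = 2.34 V; V_SD = V_S − V_D = 5.22 − 5.01 = 0.21 V.
V_ov = V_SG − |V_th| = 2.34 − 0.97 = 1.37 V.
Since V_SD = 0.21 V < V_ov = 1.37 V, the device is in the triode region.
I_D = k_p [V_ov · V_SD − ½ V_SD²] = 0.798 × [1.37 × 0.21 − 0.5 × 0.21²] = 0.212 mA.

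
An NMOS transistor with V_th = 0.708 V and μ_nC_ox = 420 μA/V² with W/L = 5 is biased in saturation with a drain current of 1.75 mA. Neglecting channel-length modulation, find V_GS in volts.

V_GS = 2.00 V

k_n = μ_nC_ox · (W/L) = 2.1 mA/V².
In saturation I_D = ½ k_n (V_GS − V_th)², so V_GS − V_th = √(2 I_D / k_n) = √(2 × 1.75 / 2.1) = 1.29 V.
V_GS = 0.708 + 1.29 = 2 V.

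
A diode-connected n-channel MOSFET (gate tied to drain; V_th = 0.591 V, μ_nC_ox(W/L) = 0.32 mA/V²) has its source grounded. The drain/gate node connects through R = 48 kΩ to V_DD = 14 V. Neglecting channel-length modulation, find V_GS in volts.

V_GS = 1.85 V

With gate tied to drain, V_GS = V_DS ≥ V_GS − V_th, so the device is in saturation.
KCL at the drain: ½ k_n (V_GS − V_th)² = (V_DD − V_GS)/R.
Let x = V_GS − 0.591. Then 7.68 x² + x − 13.41 = 0, giving x = 1.26 V (positive root), so V_GS = 1.85 V.
I_D = (V_DD − V_GS)/R = (14 − 1.85) / 48 = 0.253 mA.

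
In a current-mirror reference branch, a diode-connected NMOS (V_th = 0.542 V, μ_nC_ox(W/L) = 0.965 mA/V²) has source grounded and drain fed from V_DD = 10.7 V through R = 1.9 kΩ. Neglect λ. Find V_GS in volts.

V_GS = 3.37 V

With gate tied to drain, V_GS = V_DS ≥ V_GS − V_th, so the device is in saturation.
KCL at the drain: ½ k_n (V_GS − V_th)² = (V_DD − V_GS)/R.
Let x = V_GS − 0.542. Then 0.917 x² + x − 10.16 = 0, giving x = 2.83 V (positive root), so V_GS = 3.37 V.
I_D = (V_DD − V_GS)/R = (10.7 − 3.37) / 1.9 = 3.86 mA.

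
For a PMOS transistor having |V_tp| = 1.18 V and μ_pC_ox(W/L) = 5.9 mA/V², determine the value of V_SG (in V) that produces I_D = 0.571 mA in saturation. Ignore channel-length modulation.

In saturation I_D = ½ k_p (V_SG − |V_tp|)², so V_SG − |V_tp| = √(2 I_D / k_p) = √(2 × 0.571 / 5.9) = 0.44 V.
V_SG = 1.18 + 0.44 = 1.62 V.

V_SG = 1.62 V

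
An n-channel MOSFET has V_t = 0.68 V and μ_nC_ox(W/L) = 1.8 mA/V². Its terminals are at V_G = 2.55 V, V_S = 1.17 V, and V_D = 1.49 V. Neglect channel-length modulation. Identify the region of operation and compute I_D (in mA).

V_GS = V_G − V_S = 2.55 − 1.17 = 1.38 V; V_DS = V_D − V_S = 1.49 − 1.17 = 0.32 V.
V_ov = V_GS − V_t = 1.38 − 0.68 = 0.7 V.
Since V_DS = 0.32 V < V_ov = 0.7 V, the device is in the triode region.
I_D = k_n [V_ov · V_DS − ½ V_DS²] = 1.8 × [0.7 × 0.32 − 0.5 × 0.32²] = 0.311 mA.

Triode; I_D = 0.311 mA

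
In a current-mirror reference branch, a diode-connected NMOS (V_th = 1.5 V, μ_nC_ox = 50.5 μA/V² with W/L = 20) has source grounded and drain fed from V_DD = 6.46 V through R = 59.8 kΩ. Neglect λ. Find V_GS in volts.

V_GS = 1.89 V

With gate tied to drain, V_GS = V_DS ≥ V_GS − V_th, so the device is in saturation.
k_n = μ_nC_ox · (W/L) = 1.01 mA/V².
KCL at the drain: ½ k_n (V_GS − V_th)² = (V_DD − V_GS)/R.
Let x = V_GS − 1.5. Then 30.2 x² + x − 4.96 = 0, giving x = 0.389 V (positive root), so V_GS = 1.89 V.
I_D = (V_DD − V_GS)/R = (6.46 − 1.89) / 59.8 = 0.0764 mA.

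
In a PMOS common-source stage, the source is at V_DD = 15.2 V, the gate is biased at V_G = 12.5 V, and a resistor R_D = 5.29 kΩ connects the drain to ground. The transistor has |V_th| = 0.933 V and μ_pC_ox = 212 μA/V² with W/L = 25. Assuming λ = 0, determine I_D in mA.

I_D = 2.81 mA

V_SG = V_DD − V_G = 15.2 − 12.5 = 2.7 V, so V_ov = 2.7 − 0.933 = 1.77 V.
k_p = μ_pC_ox · (W/L) = 5.3 mA/V².
Assume saturation: I_D = ½ k_p V_ov² = 0.5 × 5.3 × 1.77² = 8.27 mA, giving V_SD = V_DD − I_D R_D = 15.2 − 8.27 × 5.29 = -28.6 V.
But -28.6 V < V_ov = 1.77 V, so the device is actually in triode.
In triode I_D = k_p[V_ov V_SD − ½ V_SD²] and I_D = (V_DD − V_SD)/R_D. Equating: 14 V_SD² − 50.54 V_SD + 15.2 = 0, giving V_SD = 0.331 V (the root below V_ov).
I_D = (15.2 − 0.331) / 5.29 = 2.81 mA.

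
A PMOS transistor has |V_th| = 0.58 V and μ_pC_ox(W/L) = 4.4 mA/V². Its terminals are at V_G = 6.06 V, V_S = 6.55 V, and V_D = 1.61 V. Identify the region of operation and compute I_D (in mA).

Cutoff; I_D = 0 mA

V_SG = V_S − V_G = 6.55 − 6.06 = 0.49 V; V_SD = V_S − V_D = 6.55 − 1.61 = 4.94 V.
V_SG = 0.49 V < |V_th| = 0.58 V, so the transistor is in cutoff.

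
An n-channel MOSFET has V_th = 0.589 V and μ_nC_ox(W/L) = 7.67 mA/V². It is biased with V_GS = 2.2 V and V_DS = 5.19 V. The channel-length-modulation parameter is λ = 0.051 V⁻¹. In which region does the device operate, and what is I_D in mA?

V_ov = V_GS − V_th = 2.2 − 0.589 = 1.61 V.
Since V_DS = 5.19 V ≥ V_ov = 1.61 V, the device is in saturation.
I_D = ½ k_n V_ov² (1 + λ V_DS) = 0.5 × 7.67 × 1.61² × (1 + 0.051 × 5.19) = 12.6 mA.

Saturation; I_D = 12.6 mA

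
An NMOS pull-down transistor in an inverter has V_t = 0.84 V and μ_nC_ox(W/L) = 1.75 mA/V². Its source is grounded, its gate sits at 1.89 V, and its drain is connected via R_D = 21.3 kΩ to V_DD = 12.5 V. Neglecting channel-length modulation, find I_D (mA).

I_D = 0.569 mA

V_GS = V_G = 1.89 V, so V_ov = 1.89 − 0.84 = 1.05 V.
Assume saturation: I_D = ½ k_n V_ov² = 0.5 × 1.75 × 1.05² = 0.965 mA, giving V_DS = V_DD − I_D R_D = 12.5 − 0.965 × 21.3 = -8.05 V.
But -8.05 V < V_ov = 1.05 V, so the device is actually in triode.
In triode I_D = k_n[V_ov V_DS − ½ V_DS²] and I_D = (V_DD − V_DS)/R_D. Equating: 18.6 V_DS² − 40.14 V_DS + 12.5 = 0, giving V_DS = 0.378 V (the root below V_ov).
I_D = (12.5 − 0.378) / 21.3 = 0.569 mA.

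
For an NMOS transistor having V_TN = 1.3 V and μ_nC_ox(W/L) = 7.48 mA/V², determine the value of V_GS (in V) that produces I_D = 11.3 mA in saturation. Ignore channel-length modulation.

V_GS = 3.04 V

In saturation I_D = ½ k_n (V_GS − V_TN)², so V_GS − V_TN = √(2 I_D / k_n) = √(2 × 11.3 / 7.48) = 1.74 V.
V_GS = 1.3 + 1.74 = 3.04 V.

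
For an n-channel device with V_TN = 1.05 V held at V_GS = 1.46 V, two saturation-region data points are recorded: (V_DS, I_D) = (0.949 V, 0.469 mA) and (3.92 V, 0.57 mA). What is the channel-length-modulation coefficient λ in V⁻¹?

With V_GS fixed, I_D ∝ (1 + λ V_DS) in saturation, so I_D2/I_D1 = (1 + λ V_DS2)/(1 + λ V_DS1).
0.57/0.469 = 1.215 = (1 + 3.92 λ)/(1 + 0.949 λ).
Solving: λ (I_D1 V_DS2 − I_D2 V_DS1) = I_D2 − I_D1, so λ = (0.57 − 0.469) / (0.469 × 3.92 − 0.57 × 0.949) = 0.101 / 1.3 = 0.0778 V⁻¹.

λ = 0.0778 V⁻¹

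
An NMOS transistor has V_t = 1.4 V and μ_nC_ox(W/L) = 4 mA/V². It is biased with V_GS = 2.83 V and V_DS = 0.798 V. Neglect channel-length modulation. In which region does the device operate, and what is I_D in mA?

Triode; I_D = 3.29 mA

V_ov = V_GS − V_t = 2.83 − 1.4 = 1.43 V.
Since V_DS = 0.798 V < V_ov = 1.43 V, the device is in the triode region.
I_D = k_n [V_ov · V_DS − ½ V_DS²] = 4 × [1.43 × 0.798 − 0.5 × 0.798²] = 3.29 mA.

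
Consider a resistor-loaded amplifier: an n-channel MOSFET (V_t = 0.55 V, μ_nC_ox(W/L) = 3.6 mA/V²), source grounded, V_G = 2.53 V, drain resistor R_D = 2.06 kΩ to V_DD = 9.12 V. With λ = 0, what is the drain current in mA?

I_D = 4.09 mA

V_GS = V_G = 2.53 V, so V_ov = 2.53 − 0.55 = 1.98 V.
Assume saturation: I_D = ½ k_n V_ov² = 0.5 × 3.6 × 1.98² = 7.06 mA, giving V_DS = V_DD − I_D R_D = 9.12 − 7.06 × 2.06 = -5.42 V.
But -5.42 V < V_ov = 1.98 V, so the device is actually in triode.
In triode I_D = k_n[V_ov V_DS − ½ V_DS²] and I_D = (V_DD − V_DS)/R_D. Equating: 3.71 V_DS² − 15.68 V_DS + 9.12 = 0, giving V_DS = 0.696 V (the root below V_ov).
I_D = (9.12 − 0.696) / 2.06 = 4.09 mA.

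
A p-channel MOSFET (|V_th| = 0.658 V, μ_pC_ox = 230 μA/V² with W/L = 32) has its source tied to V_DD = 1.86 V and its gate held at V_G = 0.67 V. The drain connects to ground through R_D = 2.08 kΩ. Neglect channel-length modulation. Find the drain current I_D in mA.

I_D = 0.769 mA

V_SG = V_DD − V_G = 1.86 − 0.67 = 1.19 V, so V_ov = 1.19 − 0.658 = 0.532 V.
k_p = μ_pC_ox · (W/L) = 7.36 mA/V².
Assume saturation: I_D = ½ k_p V_ov² = 0.5 × 7.36 × 0.532² = 1.04 mA, giving V_SD = V_DD − I_D R_D = 1.86 − 1.04 × 2.08 = -0.306 V.
But -0.306 V < V_ov = 0.532 V, so the device is actually in triode.
In triode I_D = k_p[V_ov V_SD − ½ V_SD²] and I_D = (V_DD − V_SD)/R_D. Equating: 7.65 V_SD² − 9.144 V_SD + 1.86 = 0, giving V_SD = 0.26 V (the root below V_ov).
I_D = (1.86 − 0.26) / 2.08 = 0.769 mA.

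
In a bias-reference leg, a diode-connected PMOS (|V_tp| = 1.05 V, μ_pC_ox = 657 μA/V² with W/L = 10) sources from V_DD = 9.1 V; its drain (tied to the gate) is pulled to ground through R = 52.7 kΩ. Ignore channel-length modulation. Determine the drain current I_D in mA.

I_D = 0.149 mA

With gate tied to drain, V_SG = V_SD ≥ V_SG − |V_tp|, so the device is in saturation.
k_p = μ_pC_ox · (W/L) = 6.57 mA/V².
KCL at the drain: ½ k_p (V_SG − |V_tp|)² = (V_DD − V_SG)/R.
Let x = V_SG − 1.05. Then 173 x² + x − 8.05 = 0, giving x = 0.213 V (positive root), so V_SG = 1.26 V.
I_D = (V_DD − V_SG)/R = (9.1 − 1.26) / 52.7 = 0.149 mA.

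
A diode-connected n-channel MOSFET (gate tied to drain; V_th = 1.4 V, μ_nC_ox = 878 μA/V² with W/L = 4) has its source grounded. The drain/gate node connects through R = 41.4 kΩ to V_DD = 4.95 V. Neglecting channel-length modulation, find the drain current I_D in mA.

I_D = 0.0806 mA

With gate tied to drain, V_GS = V_DS ≥ V_GS − V_th, so the device is in saturation.
k_n = μ_nC_ox · (W/L) = 3.512 mA/V².
KCL at the drain: ½ k_n (V_GS − V_th)² = (V_DD − V_GS)/R.
Let x = V_GS − 1.4. Then 72.7 x² + x − 3.55 = 0, giving x = 0.214 V (positive root), so V_GS = 1.61 V.
I_D = (V_DD − V_GS)/R = (4.95 − 1.61) / 41.4 = 0.0806 mA.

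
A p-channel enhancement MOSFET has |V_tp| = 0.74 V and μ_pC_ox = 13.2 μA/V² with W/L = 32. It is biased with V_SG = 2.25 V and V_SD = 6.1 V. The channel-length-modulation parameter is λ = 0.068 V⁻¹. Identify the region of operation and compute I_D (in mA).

Saturation; I_D = 0.681 mA

k_p = μ_pC_ox · (W/L) = 0.4224 mA/V².
V_ov = V_SG − |V_tp| = 2.25 − 0.74 = 1.51 V.
Since V_SD = 6.1 V ≥ V_ov = 1.51 V, the device is in saturation.
I_D = ½ k_p V_ov² (1 + λ V_SD) = 0.5 × 0.4224 × 1.51² × (1 + 0.068 × 6.1) = 0.681 mA.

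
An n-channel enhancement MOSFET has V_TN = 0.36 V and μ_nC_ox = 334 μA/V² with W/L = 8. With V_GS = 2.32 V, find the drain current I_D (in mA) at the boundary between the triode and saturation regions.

I_D = 5.13 mA

At the boundary V_DS = V_ov = V_GS − V_TN = 2.32 − 0.36 = 1.96 V.
k_n = μ_nC_ox · (W/L) = 2.672 mA/V².
I_D = ½ k_n V_ov² = 0.5 × 2.672 × 1.96² = 5.13 mA.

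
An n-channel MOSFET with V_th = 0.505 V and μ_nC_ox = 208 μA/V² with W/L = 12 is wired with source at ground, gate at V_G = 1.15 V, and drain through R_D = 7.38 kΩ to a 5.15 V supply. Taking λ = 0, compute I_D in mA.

I_D = 0.519 mA

V_GS = V_G = 1.15 V, so V_ov = 1.15 − 0.505 = 0.645 V.
k_n = μ_nC_ox · (W/L) = 2.496 mA/V².
Assume saturation: I_D = ½ k_n V_ov² = 0.5 × 2.496 × 0.645² = 0.519 mA, giving V_DS = V_DD − I_D R_D = 5.15 − 0.519 × 7.38 = 1.32 V.
V_DS = 1.32 V ≥ V_ov = 0.645 V, confirming saturation.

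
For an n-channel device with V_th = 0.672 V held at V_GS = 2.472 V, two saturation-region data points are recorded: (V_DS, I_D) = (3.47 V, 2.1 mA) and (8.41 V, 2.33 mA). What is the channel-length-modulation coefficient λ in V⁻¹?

λ = 0.0240 V⁻¹

With V_GS fixed, I_D ∝ (1 + λ V_DS) in saturation, so I_D2/I_D1 = (1 + λ V_DS2)/(1 + λ V_DS1).
2.33/2.1 = 1.11 = (1 + 8.41 λ)/(1 + 3.47 λ).
Solving: λ (I_D1 V_DS2 − I_D2 V_DS1) = I_D2 − I_D1, so λ = (2.33 − 2.1) / (2.1 × 8.41 − 2.33 × 3.47) = 0.23 / 9.58 = 0.024 V⁻¹.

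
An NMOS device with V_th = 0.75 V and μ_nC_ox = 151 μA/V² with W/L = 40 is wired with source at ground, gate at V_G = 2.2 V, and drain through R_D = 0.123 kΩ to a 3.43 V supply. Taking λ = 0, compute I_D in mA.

V_GS = V_G = 2.2 V, so V_ov = 2.2 − 0.75 = 1.45 V.
k_n = μ_nC_ox · (W/L) = 6.04 mA/V².
Assume saturation: I_D = ½ k_n V_ov² = 0.5 × 6.04 × 1.45² = 6.35 mA, giving V_DS = V_DD − I_D R_D = 3.43 − 6.35 × 0.123 = 2.65 V.
V_DS = 2.65 V ≥ V_ov = 1.45 V, confirming saturation.

I_D = 6.35 mA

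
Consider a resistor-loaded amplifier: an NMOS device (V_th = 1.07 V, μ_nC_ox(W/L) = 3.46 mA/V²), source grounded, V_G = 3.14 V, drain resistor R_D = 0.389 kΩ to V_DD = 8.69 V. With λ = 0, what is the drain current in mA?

I_D = 7.41 mA

V_GS = V_G = 3.14 V, so V_ov = 3.14 − 1.07 = 2.07 V.
Assume saturation: I_D = ½ k_n V_ov² = 0.5 × 3.46 × 2.07² = 7.41 mA, giving V_DS = V_DD − I_D R_D = 8.69 − 7.41 × 0.389 = 5.81 V.
V_DS = 5.81 V ≥ V_ov = 2.07 V, confirming saturation.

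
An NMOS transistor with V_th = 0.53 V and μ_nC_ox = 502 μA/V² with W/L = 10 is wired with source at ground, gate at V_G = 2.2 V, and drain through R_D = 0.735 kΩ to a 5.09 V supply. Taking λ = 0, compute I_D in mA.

V_GS = V_G = 2.2 V, so V_ov = 2.2 − 0.53 = 1.67 V.
k_n = μ_nC_ox · (W/L) = 5.02 mA/V².
Assume saturation: I_D = ½ k_n V_ov² = 0.5 × 5.02 × 1.67² = 7 mA, giving V_DS = V_DD − I_D R_D = 5.09 − 7 × 0.735 = -0.0551 V.
But -0.0551 V < V_ov = 1.67 V, so the device is actually in triode.
In triode I_D = k_n[V_ov V_DS − ½ V_DS²] and I_D = (V_DD − V_DS)/R_D. Equating: 1.84 V_DS² − 7.162 V_DS + 5.09 = 0, giving V_DS = 0.937 V (the root below V_ov).
I_D = (5.09 − 0.937) / 0.735 = 5.65 mA.

I_D = 5.65 mA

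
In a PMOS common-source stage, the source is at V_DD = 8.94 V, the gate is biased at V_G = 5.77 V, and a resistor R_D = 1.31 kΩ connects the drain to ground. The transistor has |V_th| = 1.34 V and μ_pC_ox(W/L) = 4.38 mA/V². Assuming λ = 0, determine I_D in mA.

V_SG = V_DD − V_G = 8.94 − 5.77 = 3.17 V, so V_ov = 3.17 − 1.34 = 1.83 V.
Assume saturation: I_D = ½ k_p V_ov² = 0.5 × 4.38 × 1.83² = 7.33 mA, giving V_SD = V_DD − I_D R_D = 8.94 − 7.33 × 1.31 = -0.668 V.
But -0.668 V < V_ov = 1.83 V, so the device is actually in triode.
In triode I_D = k_p[V_ov V_SD − ½ V_SD²] and I_D = (V_DD − V_SD)/R_D. Equating: 2.87 V_SD² − 11.5 V_SD + 8.94 = 0, giving V_SD = 1.06 V (the root below V_ov).
I_D = (8.94 − 1.06) / 1.31 = 6.02 mA.

I_D = 6.02 mA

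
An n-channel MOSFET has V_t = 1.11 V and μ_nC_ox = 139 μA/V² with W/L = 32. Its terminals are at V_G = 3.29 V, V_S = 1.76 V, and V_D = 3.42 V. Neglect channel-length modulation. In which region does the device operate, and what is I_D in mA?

Saturation; I_D = 0.392 mA

V_GS = V_G − V_S = 3.29 − 1.76 = 1.53 V; V_DS = V_D − V_S = 3.42 − 1.76 = 1.66 V.
k_n = μ_nC_ox · (W/L) = 4.448 mA/V².
V_ov = V_GS − V_t = 1.53 − 1.11 = 0.42 V.
Since V_DS = 1.66 V ≥ V_ov = 0.42 V, the device is in saturation.
I_D = ½ k_n V_ov² = 0.5 × 4.448 × 0.42² = 0.392 mA.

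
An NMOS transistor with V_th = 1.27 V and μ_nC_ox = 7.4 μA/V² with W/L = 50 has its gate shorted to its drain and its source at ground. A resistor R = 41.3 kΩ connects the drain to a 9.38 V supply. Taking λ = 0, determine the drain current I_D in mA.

With gate tied to drain, V_GS = V_DS ≥ V_GS − V_th, so the device is in saturation.
k_n = μ_nC_ox · (W/L) = 0.37 mA/V².
KCL at the drain: ½ k_n (V_GS − V_th)² = (V_DD − V_GS)/R.
Let x = V_GS − 1.27. Then 7.64 x² + x − 8.11 = 0, giving x = 0.967 V (positive root), so V_GS = 2.24 V.
I_D = (V_DD − V_GS)/R = (9.38 − 2.24) / 41.3 = 0.173 mA.

I_D = 0.173 mA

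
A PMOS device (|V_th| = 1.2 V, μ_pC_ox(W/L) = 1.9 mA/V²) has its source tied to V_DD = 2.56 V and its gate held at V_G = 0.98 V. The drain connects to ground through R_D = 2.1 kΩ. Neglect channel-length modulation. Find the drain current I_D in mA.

V_SG = V_DD − V_G = 2.56 − 0.98 = 1.58 V, so V_ov = 1.58 − 1.2 = 0.38 V.
Assume saturation: I_D = ½ k_p V_ov² = 0.5 × 1.9 × 0.38² = 0.137 mA, giving V_SD = V_DD − I_D R_D = 2.56 − 0.137 × 2.1 = 2.27 V.
V_SD = 2.27 V ≥ V_ov = 0.38 V, confirming saturation.

I_D = 0.137 mA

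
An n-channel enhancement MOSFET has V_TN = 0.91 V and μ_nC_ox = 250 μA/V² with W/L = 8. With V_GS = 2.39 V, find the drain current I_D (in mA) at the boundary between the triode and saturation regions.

I_D = 2.19 mA

At the boundary V_DS = V_ov = V_GS − V_TN = 2.39 − 0.91 = 1.48 V.
k_n = μ_nC_ox · (W/L) = 2 mA/V².
I_D = ½ k_n V_ov² = 0.5 × 2 × 1.48² = 2.19 mA.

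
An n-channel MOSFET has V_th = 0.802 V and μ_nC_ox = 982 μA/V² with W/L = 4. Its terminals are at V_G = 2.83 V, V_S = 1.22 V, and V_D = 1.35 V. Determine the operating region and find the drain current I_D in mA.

Triode; I_D = 0.379 mA

V_GS = V_G − V_S = 2.83 − 1.22 = 1.61 V; V_DS = V_D − V_S = 1.35 − 1.22 = 0.13 V.
k_n = μ_nC_ox · (W/L) = 3.928 mA/V².
V_ov = V_GS − V_th = 1.61 − 0.802 = 0.808 V.
Since V_DS = 0.13 V < V_ov = 0.808 V, the device is in the triode region.
I_D = k_n [V_ov · V_DS − ½ V_DS²] = 3.928 × [0.808 × 0.13 − 0.5 × 0.13²] = 0.379 mA.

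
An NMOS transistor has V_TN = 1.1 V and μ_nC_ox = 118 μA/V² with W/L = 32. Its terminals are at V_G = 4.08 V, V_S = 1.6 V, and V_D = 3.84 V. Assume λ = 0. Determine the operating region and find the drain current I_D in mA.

Saturation; I_D = 3.60 mA

V_GS = V_G − V_S = 4.08 − 1.6 = 2.48 V; V_DS = V_D − V_S = 3.84 − 1.6 = 2.24 V.
k_n = μ_nC_ox · (W/L) = 3.776 mA/V².
V_ov = V_GS − V_TN = 2.48 − 1.1 = 1.38 V.
Since V_DS = 2.24 V ≥ V_ov = 1.38 V, the device is in saturation.
I_D = ½ k_n V_ov² = 0.5 × 3.776 × 1.38² = 3.6 mA.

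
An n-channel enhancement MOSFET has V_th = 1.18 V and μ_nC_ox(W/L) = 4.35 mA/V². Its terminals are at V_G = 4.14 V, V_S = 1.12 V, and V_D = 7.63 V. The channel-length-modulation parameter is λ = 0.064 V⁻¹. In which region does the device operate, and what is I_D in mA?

V_GS = V_G − V_S = 4.14 − 1.12 = 3.02 V; V_DS = V_D − V_S = 7.63 − 1.12 = 6.51 V.
V_ov = V_GS − V_th = 3.02 − 1.18 = 1.84 V.
Since V_DS = 6.51 V ≥ V_ov = 1.84 V, the device is in saturation.
I_D = ½ k_n V_ov² (1 + λ V_DS) = 0.5 × 4.35 × 1.84² × (1 + 0.064 × 6.51) = 10.4 mA.

Saturation; I_D = 10.4 mA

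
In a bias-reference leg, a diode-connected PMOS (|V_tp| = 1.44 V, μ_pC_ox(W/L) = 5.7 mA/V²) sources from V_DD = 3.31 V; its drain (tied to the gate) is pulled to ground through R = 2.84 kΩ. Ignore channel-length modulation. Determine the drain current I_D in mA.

I_D = 0.510 mA

With gate tied to drain, V_SG = V_SD ≥ V_SG − |V_tp|, so the device is in saturation.
KCL at the drain: ½ k_p (V_SG − |V_tp|)² = (V_DD − V_SG)/R.
Let x = V_SG − 1.44. Then 8.09 x² + x − 1.87 = 0, giving x = 0.423 V (positive root), so V_SG = 1.86 V.
I_D = (V_DD − V_SG)/R = (3.31 − 1.86) / 2.84 = 0.51 mA.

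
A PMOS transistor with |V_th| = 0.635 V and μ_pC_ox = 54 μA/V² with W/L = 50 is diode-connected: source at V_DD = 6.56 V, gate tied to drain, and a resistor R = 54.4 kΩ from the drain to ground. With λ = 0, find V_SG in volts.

With gate tied to drain, V_SG = V_SD ≥ V_SG − |V_th|, so the device is in saturation.
k_p = μ_pC_ox · (W/L) = 2.7 mA/V².
KCL at the drain: ½ k_p (V_SG − |V_th|)² = (V_DD − V_SG)/R.
Let x = V_SG − 0.635. Then 73.4 x² + x − 5.925 = 0, giving x = 0.277 V (positive root), so V_SG = 0.912 V.
I_D = (V_DD − V_SG)/R = (6.56 − 0.912) / 54.4 = 0.104 mA.

V_SG = 0.912 V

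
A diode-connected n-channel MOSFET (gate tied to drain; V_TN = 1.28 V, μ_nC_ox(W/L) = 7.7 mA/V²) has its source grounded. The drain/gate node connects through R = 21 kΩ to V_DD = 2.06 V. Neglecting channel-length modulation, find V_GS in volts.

With gate tied to drain, V_GS = V_DS ≥ V_GS − V_TN, so the device is in saturation.
KCL at the drain: ½ k_n (V_GS − V_TN)² = (V_DD − V_GS)/R.
Let x = V_GS − 1.28. Then 80.9 x² + x − 0.78 = 0, giving x = 0.0922 V (positive root), so V_GS = 1.37 V.
I_D = (V_DD − V_GS)/R = (2.06 − 1.37) / 21 = 0.0328 mA.

V_GS = 1.37 V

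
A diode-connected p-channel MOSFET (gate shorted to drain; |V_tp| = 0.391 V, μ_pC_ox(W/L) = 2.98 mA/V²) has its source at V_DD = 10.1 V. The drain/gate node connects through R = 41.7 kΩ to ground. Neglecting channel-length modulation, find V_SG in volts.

V_SG = 0.778 V

With gate tied to drain, V_SG = V_SD ≥ V_SG − |V_tp|, so the device is in saturation.
KCL at the drain: ½ k_p (V_SG − |V_tp|)² = (V_DD − V_SG)/R.
Let x = V_SG − 0.391. Then 62.1 x² + x − 9.709 = 0, giving x = 0.387 V (positive root), so V_SG = 0.778 V.
I_D = (V_DD − V_SG)/R = (10.1 − 0.778) / 41.7 = 0.224 mA.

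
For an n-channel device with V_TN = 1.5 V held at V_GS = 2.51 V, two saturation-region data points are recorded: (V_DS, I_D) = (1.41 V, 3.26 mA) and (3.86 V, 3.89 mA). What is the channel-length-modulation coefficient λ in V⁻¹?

With V_GS fixed, I_D ∝ (1 + λ V_DS) in saturation, so I_D2/I_D1 = (1 + λ V_DS2)/(1 + λ V_DS1).
3.89/3.26 = 1.193 = (1 + 3.86 λ)/(1 + 1.41 λ).
Solving: λ (I_D1 V_DS2 − I_D2 V_DS1) = I_D2 − I_D1, so λ = (3.89 − 3.26) / (3.26 × 3.86 − 3.89 × 1.41) = 0.63 / 7.1 = 0.0887 V⁻¹.

λ = 0.0887 V⁻¹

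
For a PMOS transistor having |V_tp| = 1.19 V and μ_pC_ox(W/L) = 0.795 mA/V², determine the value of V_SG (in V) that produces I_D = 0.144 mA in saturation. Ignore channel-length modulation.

V_SG = 1.79 V

In saturation I_D = ½ k_p (V_SG − |V_tp|)², so V_SG − |V_tp| = √(2 I_D / k_p) = √(2 × 0.144 / 0.795) = 0.602 V.
V_SG = 1.19 + 0.602 = 1.79 V.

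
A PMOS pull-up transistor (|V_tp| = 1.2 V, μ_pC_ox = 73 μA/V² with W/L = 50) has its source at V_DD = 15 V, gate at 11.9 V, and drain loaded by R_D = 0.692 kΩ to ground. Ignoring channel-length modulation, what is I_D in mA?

V_SG = V_DD − V_G = 15 − 11.9 = 3.1 V, so V_ov = 3.1 − 1.2 = 1.9 V.
k_p = μ_pC_ox · (W/L) = 3.65 mA/V².
Assume saturation: I_D = ½ k_p V_ov² = 0.5 × 3.65 × 1.9² = 6.59 mA, giving V_SD = V_DD − I_D R_D = 15 − 6.59 × 0.692 = 10.4 V.
V_SD = 10.4 V ≥ V_ov = 1.9 V, confirming saturation.

I_D = 6.59 mA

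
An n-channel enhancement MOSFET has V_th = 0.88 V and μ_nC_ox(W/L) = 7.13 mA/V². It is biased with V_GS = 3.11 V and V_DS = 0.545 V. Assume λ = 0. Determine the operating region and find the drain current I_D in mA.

V_ov = V_GS − V_th = 3.11 − 0.88 = 2.23 V.
Since V_DS = 0.545 V < V_ov = 2.23 V, the device is in the triode region.
I_D = k_n [V_ov · V_DS − ½ V_DS²] = 7.13 × [2.23 × 0.545 − 0.5 × 0.545²] = 7.61 mA.

Triode; I_D = 7.61 mA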